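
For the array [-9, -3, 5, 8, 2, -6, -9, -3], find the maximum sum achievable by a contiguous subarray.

Using Kadane's algorithm on [-9, -3, 5, 8, 2, -6, -9, -3]:

Scanning through the array:
Position 1 (value -3): max_ending_here = -3, max_so_far = -3
Position 2 (value 5): max_ending_here = 5, max_so_far = 5
Position 3 (value 8): max_ending_here = 13, max_so_far = 13
Position 4 (value 2): max_ending_here = 15, max_so_far = 15
Position 5 (value -6): max_ending_here = 9, max_so_far = 15
Position 6 (value -9): max_ending_here = 0, max_so_far = 15
Position 7 (value -3): max_ending_here = -3, max_so_far = 15

Maximum subarray: [5, 8, 2]
Maximum sum: 15

The maximum subarray is [5, 8, 2] with sum 15. This subarray runs from index 2 to index 4.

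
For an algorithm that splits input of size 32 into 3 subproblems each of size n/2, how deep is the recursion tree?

For divide and conquer with division factor 2:

Problem sizes at each level:
Level 0: 32
Level 1: 16
Level 2: 8
Level 3: 4
Level 4: 2
Level 5: 1

The root is level 0 and the size-1 base case is level 5 (the tree spans levels 0 through 5, i.e. 6 levels counting the root), so the depth is the number of divisions: log_2(32) = 5

The recursion tree depth is log_2(32) = 5. At each level, the problem size is divided by 2, so it takes 5 divisions to reduce to a base case of size 1. The algorithm makes 3 recursive calls at each level.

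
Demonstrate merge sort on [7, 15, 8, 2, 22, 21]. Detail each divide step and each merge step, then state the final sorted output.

Merge sort trace:

Split: [7, 15, 8, 2, 22, 21] -> [7, 15, 8] and [2, 22, 21]
  Split: [7, 15, 8] -> [7] and [15, 8]
    Split: [15, 8] -> [15] and [8]
    Merge: [15] + [8] -> [8, 15]
  Merge: [7] + [8, 15] -> [7, 8, 15]
  Split: [2, 22, 21] -> [2] and [22, 21]
    Split: [22, 21] -> [22] and [21]
    Merge: [22] + [21] -> [21, 22]
  Merge: [2] + [21, 22] -> [2, 21, 22]
Merge: [7, 8, 15] + [2, 21, 22] -> [2, 7, 8, 15, 21, 22]

Final sorted array: [2, 7, 8, 15, 21, 22]

The merge sort proceeds by recursively splitting the array and merging sorted halves.
After all merges, the sorted array is [2, 7, 8, 15, 21, 22].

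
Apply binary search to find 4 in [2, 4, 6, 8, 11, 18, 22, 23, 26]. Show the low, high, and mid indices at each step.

Binary search for 4 in [2, 4, 6, 8, 11, 18, 22, 23, 26]:

lo=0, hi=8, mid=4, arr[mid]=11 -> 11 > 4, search left half
lo=0, hi=3, mid=1, arr[mid]=4 -> Found target at index 1!

Binary search finds 4 at index 1 after 2 comparisons. The search repeatedly halves the search space by comparing with the middle element.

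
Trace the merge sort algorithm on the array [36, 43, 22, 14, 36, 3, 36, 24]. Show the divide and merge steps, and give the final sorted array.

Merge sort trace:

Split: [36, 43, 22, 14, 36, 3, 36, 24] -> [36, 43, 22, 14] and [36, 3, 36, 24]
  Split: [36, 43, 22, 14] -> [36, 43] and [22, 14]
    Split: [36, 43] -> [36] and [43]
    Merge: [36] + [43] -> [36, 43]
    Split: [22, 14] -> [22] and [14]
    Merge: [22] + [14] -> [14, 22]
  Merge: [36, 43] + [14, 22] -> [14, 22, 36, 43]
  Split: [36, 3, 36, 24] -> [36, 3] and [36, 24]
    Split: [36, 3] -> [36] and [3]
    Merge: [36] + [3] -> [3, 36]
    Split: [36, 24] -> [36] and [24]
    Merge: [36] + [24] -> [24, 36]
  Merge: [3, 36] + [24, 36] -> [3, 24, 36, 36]
Merge: [14, 22, 36, 43] + [3, 24, 36, 36] -> [3, 14, 22, 24, 36, 36, 36, 43]

Final sorted array: [3, 14, 22, 24, 36, 36, 36, 43]

The merge sort proceeds by recursively splitting the array and merging sorted halves.
After all merges, the sorted array is [3, 14, 22, 24, 36, 36, 36, 43].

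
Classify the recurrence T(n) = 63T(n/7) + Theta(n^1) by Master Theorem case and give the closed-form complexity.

Master Theorem for T(n) = 63T(n/7) + O(n^1):

a = 63, b = 7, c = 1
log_b(a) = log_7(63) = 2.1292

Case 1: c = 1 < log_7(63) = 2.1292
T(n) = O(n^(log_7 63))

For T(n) = 63T(n/7) + O(n^1): log_7(63) = 2.1292. This is Case 1 of the Master Theorem (c < log_b(a), work dominated by leaves), giving O(n^(log_7 63)).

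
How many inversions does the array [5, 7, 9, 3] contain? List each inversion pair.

Finding inversions in [5, 7, 9, 3]:

(0, 3): arr[0]=5 > arr[3]=3
(1, 3): arr[1]=7 > arr[3]=3
(2, 3): arr[2]=9 > arr[3]=3

Total inversions: 3

The array has 3 inversion(s): (0,3), (1,3), (2,3). Each pair (i,j) satisfies i < j and arr[i] > arr[j].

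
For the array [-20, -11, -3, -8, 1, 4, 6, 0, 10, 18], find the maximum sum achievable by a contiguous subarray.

Using Kadane's algorithm on [-20, -11, -3, -8, 1, 4, 6, 0, 10, 18]:

Scanning through the array:
Position 1 (value -11): max_ending_here = -11, max_so_far = -11
Position 2 (value -3): max_ending_here = -3, max_so_far = -3
Position 3 (value -8): max_ending_here = -8, max_so_far = -3
Position 4 (value 1): max_ending_here = 1, max_so_far = 1
Position 5 (value 4): max_ending_here = 5, max_so_far = 5
Position 6 (value 6): max_ending_here = 11, max_so_far = 11
Position 7 (value 0): max_ending_here = 11, max_so_far = 11
Position 8 (value 10): max_ending_here = 21, max_so_far = 21
Position 9 (value 18): max_ending_here = 39, max_so_far = 39

Maximum subarray: [1, 4, 6, 0, 10, 18]
Maximum sum: 39

The maximum subarray is [1, 4, 6, 0, 10, 18] with sum 39. This subarray runs from index 4 to index 9.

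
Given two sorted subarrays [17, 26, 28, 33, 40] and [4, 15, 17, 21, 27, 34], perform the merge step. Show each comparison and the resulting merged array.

Merging process:

Compare 17 vs 4: take 4 from right. Merged: [4]
Compare 17 vs 15: take 15 from right. Merged: [4, 15]
Compare 17 vs 17: take 17 from left. Merged: [4, 15, 17]
Compare 26 vs 17: take 17 from right. Merged: [4, 15, 17, 17]
Compare 26 vs 21: take 21 from right. Merged: [4, 15, 17, 17, 21]
Compare 26 vs 27: take 26 from left. Merged: [4, 15, 17, 17, 21, 26]
Compare 28 vs 27: take 27 from right. Merged: [4, 15, 17, 17, 21, 26, 27]
Compare 28 vs 34: take 28 from left. Merged: [4, 15, 17, 17, 21, 26, 27, 28]
Compare 33 vs 34: take 33 from left. Merged: [4, 15, 17, 17, 21, 26, 27, 28, 33]
Compare 40 vs 34: take 34 from right. Merged: [4, 15, 17, 17, 21, 26, 27, 28, 33, 34]
Append remaining from left: [40]. Merged: [4, 15, 17, 17, 21, 26, 27, 28, 33, 34, 40]

Final merged array: [4, 15, 17, 17, 21, 26, 27, 28, 33, 34, 40]
Total comparisons: 10

The merged array is [4, 15, 17, 17, 21, 26, 27, 28, 33, 34, 40], requiring 10 comparisons. The merge step runs in O(n) time where n is the total number of elements.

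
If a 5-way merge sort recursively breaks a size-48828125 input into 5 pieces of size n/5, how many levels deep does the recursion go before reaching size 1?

For divide and conquer with division factor 5:

Problem sizes at each level:
Level 0: 48828125
Level 1: 9765625
Level 2: 1953125
Level 3: 390625
Level 4: 78125
Level 5: 15625
Level 6: 3125
Level 7: 625
Level 8: 125
Level 9: 25
Level 10: 5
Level 11: 1

The root is level 0 and the size-1 base case is level 11 (the tree spans levels 0 through 11, i.e. 12 levels counting the root), so the depth is the number of divisions: log_5(48828125) = 11

The recursion tree depth is log_5(48828125) = 11. At each level, the problem size is divided by 5, so it takes 11 divisions to reduce to a base case of size 1. The algorithm makes 5 recursive calls at each level.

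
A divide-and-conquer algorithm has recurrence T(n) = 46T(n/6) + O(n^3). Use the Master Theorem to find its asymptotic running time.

Master Theorem for T(n) = 46T(n/6) + O(n^3):

a = 46, b = 6, c = 3
log_b(a) = log_6(46) = 2.1368

Case 3: c = 3 > log_6(46) = 2.1368
T(n) = O(n^3) = O(n^3)

For T(n) = 46T(n/6) + O(n^3): log_6(46) = 2.1368. This is Case 3 of the Master Theorem (c > log_b(a), work dominated by root), giving O(n^3).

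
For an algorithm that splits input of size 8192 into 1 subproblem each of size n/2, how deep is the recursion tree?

For divide and conquer with division factor 2:

Problem sizes at each level:
Level 0: 8192
Level 1: 4096
Level 2: 2048
Level 3: 1024
Level 4: 512
Level 5: 256
Level 6: 128
Level 7: 64
Level 8: 32
Level 9: 16
Level 10: 8
Level 11: 4
Level 12: 2
Level 13: 1

The root is level 0 and the size-1 base case is level 13 (the tree spans levels 0 through 13, i.e. 14 levels counting the root), so the depth is the number of divisions: log_2(8192) = 13

The recursion tree depth is log_2(8192) = 13. At each level, the problem size is divided by 2, so it takes 13 divisions to reduce to a base case of size 1. The algorithm makes 1 recursive call at each level.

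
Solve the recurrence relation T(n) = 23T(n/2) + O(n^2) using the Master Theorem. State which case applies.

Master Theorem for T(n) = 23T(n/2) + O(n^2):

a = 23, b = 2, c = 2
log_b(a) = log_2(23) = 4.5236

Case 1: c = 2 < log_2(23) = 4.5236
T(n) = O(n^(log_2 23))

For T(n) = 23T(n/2) + O(n^2): log_2(23) = 4.5236. This is Case 1 of the Master Theorem (c < log_b(a), work dominated by leaves), giving O(n^(log_2 23)).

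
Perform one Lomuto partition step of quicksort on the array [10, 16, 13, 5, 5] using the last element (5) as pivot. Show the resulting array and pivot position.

Lomuto partition with pivot = 5:

Initial array: [10, 16, 13, 5, 5]

arr[0]=10 > 5: no swap
arr[1]=16 > 5: no swap
arr[2]=13 > 5: no swap
arr[3]=5 <= 5: swap with position 0, array becomes [5, 16, 13, 10, 5]

Place pivot at position 1: [5, 5, 13, 10, 16]
Pivot position: 1

After partitioning with pivot 5, the array becomes [5, 5, 13, 10, 16]. The pivot is placed at index 1. All elements to the left of the pivot are <= 5, and all elements to the right are > 5.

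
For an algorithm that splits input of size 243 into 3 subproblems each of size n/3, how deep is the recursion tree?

For divide and conquer with division factor 3:

Problem sizes at each level:
Level 0: 243
Level 1: 81
Level 2: 27
Level 3: 9
Level 4: 3
Level 5: 1

The root is level 0 and the size-1 base case is level 5 (the tree spans levels 0 through 5, i.e. 6 levels counting the root), so the depth is the number of divisions: log_3(243) = 5

The recursion tree depth is log_3(243) = 5. At each level, the problem size is divided by 3, so it takes 5 divisions to reduce to a base case of size 1. The algorithm makes 3 recursive calls at each level.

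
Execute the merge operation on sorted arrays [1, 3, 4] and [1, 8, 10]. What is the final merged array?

Merging process:

Compare 1 vs 1: take 1 from left. Merged: [1]
Compare 3 vs 1: take 1 from right. Merged: [1, 1]
Compare 3 vs 8: take 3 from left. Merged: [1, 1, 3]
Compare 4 vs 8: take 4 from left. Merged: [1, 1, 3, 4]
Append remaining from right: [8, 10]. Merged: [1, 1, 3, 4, 8, 10]

Final merged array: [1, 1, 3, 4, 8, 10]
Total comparisons: 4

The merged array is [1, 1, 3, 4, 8, 10], requiring 4 comparisons. The merge step runs in O(n) time where n is the total number of elements.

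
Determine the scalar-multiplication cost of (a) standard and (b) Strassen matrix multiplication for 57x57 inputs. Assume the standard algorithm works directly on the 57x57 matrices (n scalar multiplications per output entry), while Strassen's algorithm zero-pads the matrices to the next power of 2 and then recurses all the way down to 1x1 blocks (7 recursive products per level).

Matrix multiplication for 57x57 matrices:

Strassen's algorithm requires power-of-2 dimensions. Pad 57x57 to 64x64 (next power of 2).

Standard algorithm: 57^3 = 185193 multiplications
Strassen's algorithm: 7^(log2(64)) = 7^6 = 117649 multiplications
Savings: 185193 - 117649 = 67544 multiplications

Standard: 185193 multiplications (57^3). Strassen: 117649 multiplications (7^6, after padding to 64x64). Strassen reduces 8 recursive multiplications to 7 at each level.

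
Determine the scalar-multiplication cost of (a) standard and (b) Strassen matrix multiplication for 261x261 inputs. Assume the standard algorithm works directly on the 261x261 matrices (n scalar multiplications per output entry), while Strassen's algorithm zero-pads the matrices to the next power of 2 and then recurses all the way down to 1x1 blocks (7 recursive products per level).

Matrix multiplication for 261x261 matrices:

Strassen's algorithm requires power-of-2 dimensions. Pad 261x261 to 512x512 (next power of 2).

Standard algorithm: 261^3 = 17779581 multiplications
Strassen's algorithm: 7^(log2(512)) = 7^9 = 40353607 multiplications
Difference: 17779581 - 40353607 = -22574026 (Strassen uses MORE here due to padding overhead — for small or just-over-power-of-2 n, padding can outweigh the per-level savings)

Standard: 17779581 multiplications (261^3). Strassen: 40353607 multiplications (7^9, after padding to 512x512). Strassen reduces 8 recursive multiplications to 7 at each level.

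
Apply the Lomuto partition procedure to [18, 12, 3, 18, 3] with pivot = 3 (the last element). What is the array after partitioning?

Lomuto partition with pivot = 3:

Initial array: [18, 12, 3, 18, 3]

arr[0]=18 > 3: no swap
arr[1]=12 > 3: no swap
arr[2]=3 <= 3: swap with position 0, array becomes [3, 12, 18, 18, 3]
arr[3]=18 > 3: no swap

Place pivot at position 1: [3, 3, 18, 18, 12]
Pivot position: 1

After partitioning with pivot 3, the array becomes [3, 3, 18, 18, 12]. The pivot is placed at index 1. All elements to the left of the pivot are <= 3, and all elements to the right are > 3.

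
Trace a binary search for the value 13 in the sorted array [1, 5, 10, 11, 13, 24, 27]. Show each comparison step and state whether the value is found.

Binary search for 13 in [1, 5, 10, 11, 13, 24, 27]:

lo=0, hi=6, mid=3, arr[mid]=11 -> 11 < 13, search right half
lo=4, hi=6, mid=5, arr[mid]=24 -> 24 > 13, search left half
lo=4, hi=4, mid=4, arr[mid]=13 -> Found target at index 4!

Binary search finds 13 at index 4 after 3 comparisons. The search repeatedly halves the search space by comparing with the middle element.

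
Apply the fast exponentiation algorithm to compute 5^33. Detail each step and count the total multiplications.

Computing 5^33 by squaring (build up from 5^1; each line after the first costs one multiplication):

5^1 = 5
5^2 = (5^1)^2 = 5^2 = 25
5^4 = (5^2)^2 = 25^2 = 625
5^8 = (5^4)^2 = 625^2 = 390625
5^16 = (5^8)^2 = 390625^2 = 152587890625
5^32 = (5^16)^2 = 152587890625^2 = 23283064365386962890625
5^33 = 5 * 5^32 = 5 * 23283064365386962890625 = 116415321826934814453125

Result: 116415321826934814453125
Multiplications needed: 6 (6 lines after 5^1)

5^33 = 116415321826934814453125. Using exponentiation by squaring, this requires 6 multiplications. The key idea: if the exponent is even, square the half-power; if odd, multiply by the base once.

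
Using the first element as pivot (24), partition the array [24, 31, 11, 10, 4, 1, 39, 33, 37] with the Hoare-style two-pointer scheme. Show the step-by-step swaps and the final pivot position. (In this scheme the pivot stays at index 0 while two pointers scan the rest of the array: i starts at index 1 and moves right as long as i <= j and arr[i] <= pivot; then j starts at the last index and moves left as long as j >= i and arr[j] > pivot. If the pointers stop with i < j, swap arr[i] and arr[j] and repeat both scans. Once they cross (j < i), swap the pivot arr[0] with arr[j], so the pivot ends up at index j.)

Hoare-style two-pointer partition with pivot = 24:

Initial array: [24, 31, 11, 10, 4, 1, 39, 33, 37]

Pointers start at i = 1, j = 8.
i stops at index 1 (arr[1]=31 > 24), j stops at index 5 (arr[5]=1 <= 24): swap arr[1] and arr[5], array becomes [24, 1, 11, 10, 4, 31, 39, 33, 37]
i ends at 5, j ends at 4: the pointers have crossed (j < i), so scanning stops.

Swap pivot arr[0] with arr[4] to place pivot at position 4: [4, 1, 11, 10, 24, 31, 39, 33, 37]
Pivot position: 4

After partitioning with pivot 24, the array becomes [4, 1, 11, 10, 24, 31, 39, 33, 37]. The pivot is placed at index 4. All elements to the left of the pivot are <= 24, and all elements to the right are > 24.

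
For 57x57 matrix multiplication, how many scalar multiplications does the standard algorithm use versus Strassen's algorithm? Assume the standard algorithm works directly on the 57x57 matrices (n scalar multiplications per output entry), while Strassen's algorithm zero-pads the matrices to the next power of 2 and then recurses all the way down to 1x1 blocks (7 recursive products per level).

Matrix multiplication for 57x57 matrices:

Strassen's algorithm requires power-of-2 dimensions. Pad 57x57 to 64x64 (next power of 2).

Standard algorithm: 57^3 = 185193 multiplications
Strassen's algorithm: 7^(log2(64)) = 7^6 = 117649 multiplications
Savings: 185193 - 117649 = 67544 multiplications

Standard: 185193 multiplications (57^3). Strassen: 117649 multiplications (7^6, after padding to 64x64). Strassen reduces 8 recursive multiplications to 7 at each level.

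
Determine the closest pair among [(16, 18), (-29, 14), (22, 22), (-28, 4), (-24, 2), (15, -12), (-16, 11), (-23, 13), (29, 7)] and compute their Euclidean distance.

Computing all pairwise distances among 9 points:

d((16, 18), (-29, 14)) = 45.1774
d((16, 18), (22, 22)) = 7.2111
d((16, 18), (-28, 4)) = 46.1736
d((16, 18), (-24, 2)) = 43.0813
d((16, 18), (15, -12)) = 30.0167
d((16, 18), (-16, 11)) = 32.7567
d((16, 18), (-23, 13)) = 39.3192
d((16, 18), (29, 7)) = 17.0294
d((-29, 14), (22, 22)) = 51.6236
d((-29, 14), (-28, 4)) = 10.0499
d((-29, 14), (-24, 2)) = 13.0
d((-29, 14), (15, -12)) = 51.1077
d((-29, 14), (-16, 11)) = 13.3417
d((-29, 14), (-23, 13)) = 6.0828
d((-29, 14), (29, 7)) = 58.4209
d((22, 22), (-28, 4)) = 53.1413
d((22, 22), (-24, 2)) = 50.1597
d((22, 22), (15, -12)) = 34.7131
d((22, 22), (-16, 11)) = 39.5601
d((22, 22), (-23, 13)) = 45.8912
d((22, 22), (29, 7)) = 16.5529
d((-28, 4), (-24, 2)) = 4.4721 <-- minimum
d((-28, 4), (15, -12)) = 45.8803
d((-28, 4), (-16, 11)) = 13.8924
d((-28, 4), (-23, 13)) = 10.2956
d((-28, 4), (29, 7)) = 57.0789
d((-24, 2), (15, -12)) = 41.4367
d((-24, 2), (-16, 11)) = 12.0416
d((-24, 2), (-23, 13)) = 11.0454
d((-24, 2), (29, 7)) = 53.2353
d((15, -12), (-16, 11)) = 38.6005
d((15, -12), (-23, 13)) = 45.4863
d((15, -12), (29, 7)) = 23.6008
d((-16, 11), (-23, 13)) = 7.2801
d((-16, 11), (29, 7)) = 45.1774
d((-23, 13), (29, 7)) = 52.345

Closest pair: (-28, 4) and (-24, 2) with distance 4.4721

The closest pair is (-28, 4) and (-24, 2) with Euclidean distance 4.4721. For 9 points, brute-force pairwise comparison is shown above. For large n, the divide-and-conquer algorithm (sort by x, recurse on halves, check the dividing strip) achieves O(n log n).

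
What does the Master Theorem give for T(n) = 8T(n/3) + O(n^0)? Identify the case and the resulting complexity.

Master Theorem for T(n) = 8T(n/3) + O(n^0):

a = 8, b = 3, c = 0
log_b(a) = log_3(8) = 1.8928

Case 1: c = 0 < log_3(8) = 1.8928
T(n) = O(n^(log_3 8))

For T(n) = 8T(n/3) + O(n^0): log_3(8) = 1.8928. This is Case 1 of the Master Theorem (c < log_b(a), work dominated by leaves), giving O(n^(log_3 8)).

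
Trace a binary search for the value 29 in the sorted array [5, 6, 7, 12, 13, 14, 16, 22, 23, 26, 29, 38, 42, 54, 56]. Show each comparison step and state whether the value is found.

Binary search for 29 in [5, 6, 7, 12, 13, 14, 16, 22, 23, 26, 29, 38, 42, 54, 56]:

lo=0, hi=14, mid=7, arr[mid]=22 -> 22 < 29, search right half
lo=8, hi=14, mid=11, arr[mid]=38 -> 38 > 29, search left half
lo=8, hi=10, mid=9, arr[mid]=26 -> 26 < 29, search right half
lo=10, hi=10, mid=10, arr[mid]=29 -> Found target at index 10!

Binary search finds 29 at index 10 after 4 comparisons. The search repeatedly halves the search space by comparing with the middle element.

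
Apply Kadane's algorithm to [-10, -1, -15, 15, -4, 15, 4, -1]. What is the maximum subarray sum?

Using Kadane's algorithm on [-10, -1, -15, 15, -4, 15, 4, -1]:

Scanning through the array:
Position 1 (value -1): max_ending_here = -1, max_so_far = -1
Position 2 (value -15): max_ending_here = -15, max_so_far = -1
Position 3 (value 15): max_ending_here = 15, max_so_far = 15
Position 4 (value -4): max_ending_here = 11, max_so_far = 15
Position 5 (value 15): max_ending_here = 26, max_so_far = 26
Position 6 (value 4): max_ending_here = 30, max_so_far = 30
Position 7 (value -1): max_ending_here = 29, max_so_far = 30

Maximum subarray: [15, -4, 15, 4]
Maximum sum: 30

The maximum subarray is [15, -4, 15, 4] with sum 30. This subarray runs from index 3 to index 6.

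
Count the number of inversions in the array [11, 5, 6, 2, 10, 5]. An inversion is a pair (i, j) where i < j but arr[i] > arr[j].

Finding inversions in [11, 5, 6, 2, 10, 5]:

(0, 1): arr[0]=11 > arr[1]=5
(0, 2): arr[0]=11 > arr[2]=6
(0, 3): arr[0]=11 > arr[3]=2
(0, 4): arr[0]=11 > arr[4]=10
(0, 5): arr[0]=11 > arr[5]=5
(1, 3): arr[1]=5 > arr[3]=2
(2, 3): arr[2]=6 > arr[3]=2
(2, 5): arr[2]=6 > arr[5]=5
(4, 5): arr[4]=10 > arr[5]=5

Total inversions: 9

The array has 9 inversion(s): (0,1), (0,2), (0,3), (0,4), (0,5), (1,3), (2,3), (2,5), (4,5). Each pair (i,j) satisfies i < j and arr[i] > arr[j].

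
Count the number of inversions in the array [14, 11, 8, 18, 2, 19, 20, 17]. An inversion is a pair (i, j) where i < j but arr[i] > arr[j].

Finding inversions in [14, 11, 8, 18, 2, 19, 20, 17]:

(0, 1): arr[0]=14 > arr[1]=11
(0, 2): arr[0]=14 > arr[2]=8
(0, 4): arr[0]=14 > arr[4]=2
(1, 2): arr[1]=11 > arr[2]=8
(1, 4): arr[1]=11 > arr[4]=2
(2, 4): arr[2]=8 > arr[4]=2
(3, 4): arr[3]=18 > arr[4]=2
(3, 7): arr[3]=18 > arr[7]=17
(5, 7): arr[5]=19 > arr[7]=17
(6, 7): arr[6]=20 > arr[7]=17

Total inversions: 10

The array has 10 inversion(s): (0,1), (0,2), (0,4), (1,2), (1,4), (2,4), (3,4), (3,7), (5,7), (6,7). Each pair (i,j) satisfies i < j and arr[i] > arr[j].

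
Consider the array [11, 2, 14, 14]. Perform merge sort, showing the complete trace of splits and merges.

Merge sort trace:

Split: [11, 2, 14, 14] -> [11, 2] and [14, 14]
  Split: [11, 2] -> [11] and [2]
  Merge: [11] + [2] -> [2, 11]
  Split: [14, 14] -> [14] and [14]
  Merge: [14] + [14] -> [14, 14]
Merge: [2, 11] + [14, 14] -> [2, 11, 14, 14]

Final sorted array: [2, 11, 14, 14]

The merge sort proceeds by recursively splitting the array and merging sorted halves.
After all merges, the sorted array is [2, 11, 14, 14].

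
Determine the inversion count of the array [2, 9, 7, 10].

Finding inversions in [2, 9, 7, 10]:

(1, 2): arr[1]=9 > arr[2]=7

Total inversions: 1

The array has 1 inversion(s): (1,2). Each pair (i,j) satisfies i < j and arr[i] > arr[j].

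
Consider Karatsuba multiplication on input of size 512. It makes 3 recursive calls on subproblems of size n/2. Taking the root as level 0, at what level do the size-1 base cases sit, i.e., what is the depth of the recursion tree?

For divide and conquer with division factor 2:

Problem sizes at each level:
Level 0: 512
Level 1: 256
Level 2: 128
Level 3: 64
Level 4: 32
Level 5: 16
Level 6: 8
Level 7: 4
Level 8: 2
Level 9: 1

The root is level 0 and the size-1 base case is level 9 (the tree spans levels 0 through 9, i.e. 10 levels counting the root), so the depth is the number of divisions: log_2(512) = 9

The recursion tree depth is log_2(512) = 9. At each level, the problem size is divided by 2, so it takes 9 divisions to reduce to a base case of size 1. The algorithm makes 3 recursive calls at each level.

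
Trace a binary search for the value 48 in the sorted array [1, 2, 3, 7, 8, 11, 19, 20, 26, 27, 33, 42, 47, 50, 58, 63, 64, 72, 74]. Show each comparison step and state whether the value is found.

Binary search for 48 in [1, 2, 3, 7, 8, 11, 19, 20, 26, 27, 33, 42, 47, 50, 58, 63, 64, 72, 74]:

lo=0, hi=18, mid=9, arr[mid]=27 -> 27 < 48, search right half
lo=10, hi=18, mid=14, arr[mid]=58 -> 58 > 48, search left half
lo=10, hi=13, mid=11, arr[mid]=42 -> 42 < 48, search right half
lo=12, hi=13, mid=12, arr[mid]=47 -> 47 < 48, search right half
lo=13, hi=13, mid=13, arr[mid]=50 -> 50 > 48, search left half
lo=13 > hi=12, target 48 not found

Binary search determines that 48 is not in the array after 5 comparisons. The search space was exhausted without finding the target.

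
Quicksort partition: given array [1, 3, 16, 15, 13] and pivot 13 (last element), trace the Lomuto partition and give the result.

Lomuto partition with pivot = 13:

Initial array: [1, 3, 16, 15, 13]

arr[0]=1 <= 13: swap with position 0, array becomes [1, 3, 16, 15, 13]
arr[1]=3 <= 13: swap with position 1, array becomes [1, 3, 16, 15, 13]
arr[2]=16 > 13: no swap
arr[3]=15 > 13: no swap

Place pivot at position 2: [1, 3, 13, 15, 16]
Pivot position: 2

After partitioning with pivot 13, the array becomes [1, 3, 13, 15, 16]. The pivot is placed at index 2. All elements to the left of the pivot are <= 13, and all elements to the right are > 13.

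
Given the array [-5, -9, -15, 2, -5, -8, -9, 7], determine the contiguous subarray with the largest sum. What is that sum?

Using Kadane's algorithm on [-5, -9, -15, 2, -5, -8, -9, 7]:

Scanning through the array:
Position 1 (value -9): max_ending_here = -9, max_so_far = -5
Position 2 (value -15): max_ending_here = -15, max_so_far = -5
Position 3 (value 2): max_ending_here = 2, max_so_far = 2
Position 4 (value -5): max_ending_here = -3, max_so_far = 2
Position 5 (value -8): max_ending_here = -8, max_so_far = 2
Position 6 (value -9): max_ending_here = -9, max_so_far = 2
Position 7 (value 7): max_ending_here = 7, max_so_far = 7

Maximum subarray: [7]
Maximum sum: 7

The maximum subarray is [7] with sum 7. This subarray runs from index 7 to index 7.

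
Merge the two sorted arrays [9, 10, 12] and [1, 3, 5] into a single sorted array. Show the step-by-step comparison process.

Merging process:

Compare 9 vs 1: take 1 from right. Merged: [1]
Compare 9 vs 3: take 3 from right. Merged: [1, 3]
Compare 9 vs 5: take 5 from right. Merged: [1, 3, 5]
Append remaining from left: [9, 10, 12]. Merged: [1, 3, 5, 9, 10, 12]

Final merged array: [1, 3, 5, 9, 10, 12]
Total comparisons: 3

The merged array is [1, 3, 5, 9, 10, 12], requiring 3 comparisons. The merge step runs in O(n) time where n is the total number of elements.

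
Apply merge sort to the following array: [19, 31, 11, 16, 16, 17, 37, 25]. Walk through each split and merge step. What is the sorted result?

Merge sort trace:

Split: [19, 31, 11, 16, 16, 17, 37, 25] -> [19, 31, 11, 16] and [16, 17, 37, 25]
  Split: [19, 31, 11, 16] -> [19, 31] and [11, 16]
    Split: [19, 31] -> [19] and [31]
    Merge: [19] + [31] -> [19, 31]
    Split: [11, 16] -> [11] and [16]
    Merge: [11] + [16] -> [11, 16]
  Merge: [19, 31] + [11, 16] -> [11, 16, 19, 31]
  Split: [16, 17, 37, 25] -> [16, 17] and [37, 25]
    Split: [16, 17] -> [16] and [17]
    Merge: [16] + [17] -> [16, 17]
    Split: [37, 25] -> [37] and [25]
    Merge: [37] + [25] -> [25, 37]
  Merge: [16, 17] + [25, 37] -> [16, 17, 25, 37]
Merge: [11, 16, 19, 31] + [16, 17, 25, 37] -> [11, 16, 16, 17, 19, 25, 31, 37]

Final sorted array: [11, 16, 16, 17, 19, 25, 31, 37]

The merge sort proceeds by recursively splitting the array and merging sorted halves.
After all merges, the sorted array is [11, 16, 16, 17, 19, 25, 31, 37].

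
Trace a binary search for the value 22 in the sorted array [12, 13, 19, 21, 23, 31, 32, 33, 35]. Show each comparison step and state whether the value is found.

Binary search for 22 in [12, 13, 19, 21, 23, 31, 32, 33, 35]:

lo=0, hi=8, mid=4, arr[mid]=23 -> 23 > 22, search left half
lo=0, hi=3, mid=1, arr[mid]=13 -> 13 < 22, search right half
lo=2, hi=3, mid=2, arr[mid]=19 -> 19 < 22, search right half
lo=3, hi=3, mid=3, arr[mid]=21 -> 21 < 22, search right half
lo=4 > hi=3, target 22 not found

Binary search determines that 22 is not in the array after 4 comparisons. The search space was exhausted without finding the target.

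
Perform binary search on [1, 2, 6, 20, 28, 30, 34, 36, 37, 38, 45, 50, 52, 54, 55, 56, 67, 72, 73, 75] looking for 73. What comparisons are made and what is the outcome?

Binary search for 73 in [1, 2, 6, 20, 28, 30, 34, 36, 37, 38, 45, 50, 52, 54, 55, 56, 67, 72, 73, 75]:

lo=0, hi=19, mid=9, arr[mid]=38 -> 38 < 73, search right half
lo=10, hi=19, mid=14, arr[mid]=55 -> 55 < 73, search right half
lo=15, hi=19, mid=17, arr[mid]=72 -> 72 < 73, search right half
lo=18, hi=19, mid=18, arr[mid]=73 -> Found target at index 18!

Binary search finds 73 at index 18 after 4 comparisons. The search repeatedly halves the search space by comparing with the middle element.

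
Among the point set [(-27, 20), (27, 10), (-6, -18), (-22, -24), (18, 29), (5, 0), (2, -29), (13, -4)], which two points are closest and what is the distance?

Computing all pairwise distances among 8 points:

d((-27, 20), (27, 10)) = 54.9181
d((-27, 20), (-6, -18)) = 43.4166
d((-27, 20), (-22, -24)) = 44.2832
d((-27, 20), (18, 29)) = 45.8912
d((-27, 20), (5, 0)) = 37.7359
d((-27, 20), (2, -29)) = 56.9386
d((-27, 20), (13, -4)) = 46.6476
d((27, 10), (-6, -18)) = 43.2782
d((27, 10), (-22, -24)) = 59.6406
d((27, 10), (18, 29)) = 21.0238
d((27, 10), (5, 0)) = 24.1661
d((27, 10), (2, -29)) = 46.3249
d((27, 10), (13, -4)) = 19.799
d((-6, -18), (-22, -24)) = 17.088
d((-6, -18), (18, 29)) = 52.7731
d((-6, -18), (5, 0)) = 21.095
d((-6, -18), (2, -29)) = 13.6015
d((-6, -18), (13, -4)) = 23.6008
d((-22, -24), (18, 29)) = 66.4003
d((-22, -24), (5, 0)) = 36.1248
d((-22, -24), (2, -29)) = 24.5153
d((-22, -24), (13, -4)) = 40.3113
d((18, 29), (5, 0)) = 31.7805
d((18, 29), (2, -29)) = 60.1664
d((18, 29), (13, -4)) = 33.3766
d((5, 0), (2, -29)) = 29.1548
d((5, 0), (13, -4)) = 8.9443 <-- minimum
d((2, -29), (13, -4)) = 27.313

Closest pair: (5, 0) and (13, -4) with distance 8.9443

The closest pair is (5, 0) and (13, -4) with Euclidean distance 8.9443. For 8 points, brute-force pairwise comparison is shown above. For large n, the divide-and-conquer algorithm (sort by x, recurse on halves, check the dividing strip) achieves O(n log n).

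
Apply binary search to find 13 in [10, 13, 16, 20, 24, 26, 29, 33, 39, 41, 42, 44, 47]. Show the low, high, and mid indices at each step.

Binary search for 13 in [10, 13, 16, 20, 24, 26, 29, 33, 39, 41, 42, 44, 47]:

lo=0, hi=12, mid=6, arr[mid]=29 -> 29 > 13, search left half
lo=0, hi=5, mid=2, arr[mid]=16 -> 16 > 13, search left half
lo=0, hi=1, mid=0, arr[mid]=10 -> 10 < 13, search right half
lo=1, hi=1, mid=1, arr[mid]=13 -> Found target at index 1!

Binary search finds 13 at index 1 after 4 comparisons. The search repeatedly halves the search space by comparing with the middle element.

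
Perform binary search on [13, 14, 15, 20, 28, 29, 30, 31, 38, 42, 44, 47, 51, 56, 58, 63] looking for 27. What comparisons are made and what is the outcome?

Binary search for 27 in [13, 14, 15, 20, 28, 29, 30, 31, 38, 42, 44, 47, 51, 56, 58, 63]:

lo=0, hi=15, mid=7, arr[mid]=31 -> 31 > 27, search left half
lo=0, hi=6, mid=3, arr[mid]=20 -> 20 < 27, search right half
lo=4, hi=6, mid=5, arr[mid]=29 -> 29 > 27, search left half
lo=4, hi=4, mid=4, arr[mid]=28 -> 28 > 27, search left half
lo=4 > hi=3, target 27 not found

Binary search determines that 27 is not in the array after 4 comparisons. The search space was exhausted without finding the target.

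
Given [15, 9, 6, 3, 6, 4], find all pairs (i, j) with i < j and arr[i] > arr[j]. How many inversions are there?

Finding inversions in [15, 9, 6, 3, 6, 4]:

(0, 1): arr[0]=15 > arr[1]=9
(0, 2): arr[0]=15 > arr[2]=6
(0, 3): arr[0]=15 > arr[3]=3
(0, 4): arr[0]=15 > arr[4]=6
(0, 5): arr[0]=15 > arr[5]=4
(1, 2): arr[1]=9 > arr[2]=6
(1, 3): arr[1]=9 > arr[3]=3
(1, 4): arr[1]=9 > arr[4]=6
(1, 5): arr[1]=9 > arr[5]=4
(2, 3): arr[2]=6 > arr[3]=3
(2, 5): arr[2]=6 > arr[5]=4
(4, 5): arr[4]=6 > arr[5]=4

Total inversions: 12

The array has 12 inversion(s): (0,1), (0,2), (0,3), (0,4), (0,5), (1,2), (1,3), (1,4), (1,5), (2,3), (2,5), (4,5). Each pair (i,j) satisfies i < j and arr[i] > arr[j].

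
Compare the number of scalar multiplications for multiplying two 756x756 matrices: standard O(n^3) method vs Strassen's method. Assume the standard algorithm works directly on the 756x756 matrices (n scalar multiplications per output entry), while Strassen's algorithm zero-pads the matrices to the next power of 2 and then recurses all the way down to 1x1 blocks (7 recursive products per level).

Matrix multiplication for 756x756 matrices:

Strassen's algorithm requires power-of-2 dimensions. Pad 756x756 to 1024x1024 (next power of 2).

Standard algorithm: 756^3 = 432081216 multiplications
Strassen's algorithm: 7^(log2(1024)) = 7^10 = 282475249 multiplications
Savings: 432081216 - 282475249 = 149605967 multiplications

Standard: 432081216 multiplications (756^3). Strassen: 282475249 multiplications (7^10, after padding to 1024x1024). Strassen reduces 8 recursive multiplications to 7 at each level.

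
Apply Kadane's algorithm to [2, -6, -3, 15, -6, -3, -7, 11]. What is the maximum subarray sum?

Using Kadane's algorithm on [2, -6, -3, 15, -6, -3, -7, 11]:

Scanning through the array:
Position 1 (value -6): max_ending_here = -4, max_so_far = 2
Position 2 (value -3): max_ending_here = -3, max_so_far = 2
Position 3 (value 15): max_ending_here = 15, max_so_far = 15
Position 4 (value -6): max_ending_here = 9, max_so_far = 15
Position 5 (value -3): max_ending_here = 6, max_so_far = 15
Position 6 (value -7): max_ending_here = -1, max_so_far = 15
Position 7 (value 11): max_ending_here = 11, max_so_far = 15

Maximum subarray: [15]
Maximum sum: 15

The maximum subarray is [15] with sum 15. This subarray runs from index 3 to index 3.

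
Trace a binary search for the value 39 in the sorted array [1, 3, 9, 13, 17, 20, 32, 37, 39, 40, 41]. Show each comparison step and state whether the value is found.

Binary search for 39 in [1, 3, 9, 13, 17, 20, 32, 37, 39, 40, 41]:

lo=0, hi=10, mid=5, arr[mid]=20 -> 20 < 39, search right half
lo=6, hi=10, mid=8, arr[mid]=39 -> Found target at index 8!

Binary search finds 39 at index 8 after 2 comparisons. The search repeatedly halves the search space by comparing with the middle element.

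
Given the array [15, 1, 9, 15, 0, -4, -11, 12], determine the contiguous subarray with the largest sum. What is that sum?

Using Kadane's algorithm on [15, 1, 9, 15, 0, -4, -11, 12]:

Scanning through the array:
Position 1 (value 1): max_ending_here = 16, max_so_far = 16
Position 2 (value 9): max_ending_here = 25, max_so_far = 25
Position 3 (value 15): max_ending_here = 40, max_so_far = 40
Position 4 (value 0): max_ending_here = 40, max_so_far = 40
Position 5 (value -4): max_ending_here = 36, max_so_far = 40
Position 6 (value -11): max_ending_here = 25, max_so_far = 40
Position 7 (value 12): max_ending_here = 37, max_so_far = 40

Maximum subarray: [15, 1, 9, 15]
Maximum sum: 40

The maximum subarray is [15, 1, 9, 15] with sum 40. This subarray runs from index 0 to index 3.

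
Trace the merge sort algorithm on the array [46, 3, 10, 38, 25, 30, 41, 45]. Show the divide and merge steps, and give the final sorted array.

Merge sort trace:

Split: [46, 3, 10, 38, 25, 30, 41, 45] -> [46, 3, 10, 38] and [25, 30, 41, 45]
  Split: [46, 3, 10, 38] -> [46, 3] and [10, 38]
    Split: [46, 3] -> [46] and [3]
    Merge: [46] + [3] -> [3, 46]
    Split: [10, 38] -> [10] and [38]
    Merge: [10] + [38] -> [10, 38]
  Merge: [3, 46] + [10, 38] -> [3, 10, 38, 46]
  Split: [25, 30, 41, 45] -> [25, 30] and [41, 45]
    Split: [25, 30] -> [25] and [30]
    Merge: [25] + [30] -> [25, 30]
    Split: [41, 45] -> [41] and [45]
    Merge: [41] + [45] -> [41, 45]
  Merge: [25, 30] + [41, 45] -> [25, 30, 41, 45]
Merge: [3, 10, 38, 46] + [25, 30, 41, 45] -> [3, 10, 25, 30, 38, 41, 45, 46]

Final sorted array: [3, 10, 25, 30, 38, 41, 45, 46]

The merge sort proceeds by recursively splitting the array and merging sorted halves.
After all merges, the sorted array is [3, 10, 25, 30, 38, 41, 45, 46].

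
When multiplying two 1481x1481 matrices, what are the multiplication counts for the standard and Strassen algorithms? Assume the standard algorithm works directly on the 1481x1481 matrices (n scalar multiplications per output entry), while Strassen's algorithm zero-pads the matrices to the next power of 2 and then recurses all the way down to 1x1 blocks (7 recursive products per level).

Matrix multiplication for 1481x1481 matrices:

Strassen's algorithm requires power-of-2 dimensions. Pad 1481x1481 to 2048x2048 (next power of 2).

Standard algorithm: 1481^3 = 3248367641 multiplications
Strassen's algorithm: 7^(log2(2048)) = 7^11 = 1977326743 multiplications
Savings: 3248367641 - 1977326743 = 1271040898 multiplications

Standard: 3248367641 multiplications (1481^3). Strassen: 1977326743 multiplications (7^11, after padding to 2048x2048). Strassen reduces 8 recursive multiplications to 7 at each level.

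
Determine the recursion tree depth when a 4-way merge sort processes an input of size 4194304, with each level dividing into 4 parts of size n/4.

For divide and conquer with division factor 4:

Problem sizes at each level:
Level 0: 4194304
Level 1: 1048576
Level 2: 262144
Level 3: 65536
Level 4: 16384
Level 5: 4096
Level 6: 1024
Level 7: 256
Level 8: 64
Level 9: 16
Level 10: 4
Level 11: 1

The root is level 0 and the size-1 base case is level 11 (the tree spans levels 0 through 11, i.e. 12 levels counting the root), so the depth is the number of divisions: log_4(4194304) = 11

The recursion tree depth is log_4(4194304) = 11. At each level, the problem size is divided by 4, so it takes 11 divisions to reduce to a base case of size 1. The algorithm makes 4 recursive calls at each level.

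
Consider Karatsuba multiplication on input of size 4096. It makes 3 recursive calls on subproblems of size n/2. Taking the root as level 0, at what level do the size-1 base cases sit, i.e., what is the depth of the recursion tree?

For divide and conquer with division factor 2:

Problem sizes at each level:
Level 0: 4096
Level 1: 2048
Level 2: 1024
Level 3: 512
Level 4: 256
Level 5: 128
Level 6: 64
Level 7: 32
Level 8: 16
Level 9: 8
Level 10: 4
Level 11: 2
Level 12: 1

The root is level 0 and the size-1 base case is level 12 (the tree spans levels 0 through 12, i.e. 13 levels counting the root), so the depth is the number of divisions: log_2(4096) = 12

The recursion tree depth is log_2(4096) = 12. At each level, the problem size is divided by 2, so it takes 12 divisions to reduce to a base case of size 1. The algorithm makes 3 recursive calls at each level.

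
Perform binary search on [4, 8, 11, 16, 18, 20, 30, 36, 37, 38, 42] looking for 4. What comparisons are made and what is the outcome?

Binary search for 4 in [4, 8, 11, 16, 18, 20, 30, 36, 37, 38, 42]:

lo=0, hi=10, mid=5, arr[mid]=20 -> 20 > 4, search left half
lo=0, hi=4, mid=2, arr[mid]=11 -> 11 > 4, search left half
lo=0, hi=1, mid=0, arr[mid]=4 -> Found target at index 0!

Binary search finds 4 at index 0 after 3 comparisons. The search repeatedly halves the search space by comparing with the middle element.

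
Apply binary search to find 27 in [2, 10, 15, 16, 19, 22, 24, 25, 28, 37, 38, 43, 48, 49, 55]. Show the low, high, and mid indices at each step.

Binary search for 27 in [2, 10, 15, 16, 19, 22, 24, 25, 28, 37, 38, 43, 48, 49, 55]:

lo=0, hi=14, mid=7, arr[mid]=25 -> 25 < 27, search right half
lo=8, hi=14, mid=11, arr[mid]=43 -> 43 > 27, search left half
lo=8, hi=10, mid=9, arr[mid]=37 -> 37 > 27, search left half
lo=8, hi=8, mid=8, arr[mid]=28 -> 28 > 27, search left half
lo=8 > hi=7, target 27 not found

Binary search determines that 27 is not in the array after 4 comparisons. The search space was exhausted without finding the target.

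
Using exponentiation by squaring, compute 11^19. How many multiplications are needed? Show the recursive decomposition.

Computing 11^19 by squaring (build up from 11^1; each line after the first costs one multiplication):

11^1 = 11
11^2 = (11^1)^2 = 11^2 = 121
11^4 = (11^2)^2 = 121^2 = 14641
11^8 = (11^4)^2 = 14641^2 = 214358881
11^9 = 11 * 11^8 = 11 * 214358881 = 2357947691
11^18 = (11^9)^2 = 2357947691^2 = 5559917313492231481
11^19 = 11 * 11^18 = 11 * 5559917313492231481 = 61159090448414546291

Result: 61159090448414546291
Multiplications needed: 6 (6 lines after 11^1)

11^19 = 61159090448414546291. Using exponentiation by squaring, this requires 6 multiplications. The key idea: if the exponent is even, square the half-power; if odd, multiply by the base once.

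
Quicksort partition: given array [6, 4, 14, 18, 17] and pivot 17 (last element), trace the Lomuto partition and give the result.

Lomuto partition with pivot = 17:

Initial array: [6, 4, 14, 18, 17]

arr[0]=6 <= 17: swap with position 0, array becomes [6, 4, 14, 18, 17]
arr[1]=4 <= 17: swap with position 1, array becomes [6, 4, 14, 18, 17]
arr[2]=14 <= 17: swap with position 2, array becomes [6, 4, 14, 18, 17]
arr[3]=18 > 17: no swap

Place pivot at position 3: [6, 4, 14, 17, 18]
Pivot position: 3

After partitioning with pivot 17, the array becomes [6, 4, 14, 17, 18]. The pivot is placed at index 3. All elements to the left of the pivot are <= 17, and all elements to the right are > 17.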